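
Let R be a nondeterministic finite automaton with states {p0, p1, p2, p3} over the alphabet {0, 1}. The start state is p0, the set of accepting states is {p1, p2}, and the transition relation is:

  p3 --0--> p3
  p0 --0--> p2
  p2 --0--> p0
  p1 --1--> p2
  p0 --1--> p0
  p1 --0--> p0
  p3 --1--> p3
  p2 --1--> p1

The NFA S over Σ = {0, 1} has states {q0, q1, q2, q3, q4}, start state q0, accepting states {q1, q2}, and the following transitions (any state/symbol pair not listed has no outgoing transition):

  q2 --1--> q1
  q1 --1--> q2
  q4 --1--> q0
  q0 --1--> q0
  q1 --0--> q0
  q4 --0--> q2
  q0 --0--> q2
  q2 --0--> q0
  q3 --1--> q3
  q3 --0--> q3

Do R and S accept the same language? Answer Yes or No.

Yes

Exploring the product automaton R × S from the start pair (p0, q0), following both machines on each input symbol, reaches 3 state pairs: (p0, q0), (p2, q2), (p1, q1).
R accepts in {p1, p2} and S accepts in {q1, q2}. In every reachable pair the two components are either both accepting — (p2, q2), (p1, q1) — or both non-accepting, so no string is accepted by exactly one of the machines: L(R) \ L(S) and L(S) \ L(R) are both empty.
Hence every string is accepted by R iff it is accepted by S, and the two languages coincide.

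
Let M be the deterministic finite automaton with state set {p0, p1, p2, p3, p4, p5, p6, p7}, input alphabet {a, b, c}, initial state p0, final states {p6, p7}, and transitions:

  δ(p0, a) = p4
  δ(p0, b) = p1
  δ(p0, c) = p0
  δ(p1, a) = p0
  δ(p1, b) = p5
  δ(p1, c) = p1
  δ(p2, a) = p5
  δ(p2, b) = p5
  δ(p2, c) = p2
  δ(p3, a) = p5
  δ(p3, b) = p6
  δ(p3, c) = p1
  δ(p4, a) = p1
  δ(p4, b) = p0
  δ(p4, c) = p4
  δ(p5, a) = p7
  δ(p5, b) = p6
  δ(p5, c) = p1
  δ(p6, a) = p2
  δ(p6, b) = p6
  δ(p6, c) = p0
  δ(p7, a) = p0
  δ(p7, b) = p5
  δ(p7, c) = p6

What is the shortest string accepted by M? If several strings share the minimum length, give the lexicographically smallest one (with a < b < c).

bba

A breadth-first search from p0 reaches an accepting state first via the path p0 → p1 → p5 → p7 on input bba.
No string of length < 3 is accepted (BFS exhausts all shorter strings without reaching an accepting state), and bba is the lexicographically least accepting string of length 3.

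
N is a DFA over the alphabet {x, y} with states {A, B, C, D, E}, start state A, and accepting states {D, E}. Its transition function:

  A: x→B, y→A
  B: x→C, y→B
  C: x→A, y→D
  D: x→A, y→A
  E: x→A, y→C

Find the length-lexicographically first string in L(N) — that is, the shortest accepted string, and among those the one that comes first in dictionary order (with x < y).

xxy

A breadth-first search from A reaches an accepting state first via the path A → B → C → D on input xxy.
No string of length < 3 is accepted (BFS exhausts all shorter strings without reaching an accepting state), and xxy is the lexicographically least accepting string of length 3.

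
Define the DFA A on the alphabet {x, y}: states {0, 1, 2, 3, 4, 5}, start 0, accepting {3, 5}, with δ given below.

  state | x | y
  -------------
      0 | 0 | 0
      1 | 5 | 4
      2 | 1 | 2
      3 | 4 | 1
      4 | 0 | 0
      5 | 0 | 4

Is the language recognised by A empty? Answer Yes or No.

Yes

The states reachable from the start state are {0}.
None of the accepting states {3, 5} is reachable, so no string is accepted and L(A) = ∅.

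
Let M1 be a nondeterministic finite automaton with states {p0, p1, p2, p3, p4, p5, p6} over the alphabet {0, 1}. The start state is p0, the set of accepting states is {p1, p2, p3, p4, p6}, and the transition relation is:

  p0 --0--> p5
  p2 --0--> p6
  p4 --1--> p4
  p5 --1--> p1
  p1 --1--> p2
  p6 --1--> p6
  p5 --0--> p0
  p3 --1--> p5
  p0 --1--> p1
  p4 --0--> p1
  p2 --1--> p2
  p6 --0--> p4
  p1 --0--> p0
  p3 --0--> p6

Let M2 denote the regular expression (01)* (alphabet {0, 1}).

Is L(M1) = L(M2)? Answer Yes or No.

No

The string 1 is accepted by M1 but rejected by M2.
So L(M1) ≠ L(M2).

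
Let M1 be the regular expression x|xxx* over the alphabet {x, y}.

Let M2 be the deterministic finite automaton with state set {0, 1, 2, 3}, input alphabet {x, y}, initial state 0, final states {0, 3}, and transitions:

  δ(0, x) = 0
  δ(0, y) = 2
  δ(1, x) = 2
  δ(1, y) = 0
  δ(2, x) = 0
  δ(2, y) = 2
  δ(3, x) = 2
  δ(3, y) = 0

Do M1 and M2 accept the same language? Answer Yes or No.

The empty string ε is accepted by M2 but rejected by M1.
So L(M1) ≠ L(M2).

No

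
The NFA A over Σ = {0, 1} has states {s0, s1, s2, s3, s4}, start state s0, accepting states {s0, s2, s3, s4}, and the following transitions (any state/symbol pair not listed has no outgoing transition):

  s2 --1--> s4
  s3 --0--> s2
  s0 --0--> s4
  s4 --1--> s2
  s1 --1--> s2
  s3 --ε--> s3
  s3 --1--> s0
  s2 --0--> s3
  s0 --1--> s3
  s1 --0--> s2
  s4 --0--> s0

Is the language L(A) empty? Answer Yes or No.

No

The empty string ε is accepted: the run s0 ends in the accepting state s0.
Since at least one string is accepted, L(A) is not empty.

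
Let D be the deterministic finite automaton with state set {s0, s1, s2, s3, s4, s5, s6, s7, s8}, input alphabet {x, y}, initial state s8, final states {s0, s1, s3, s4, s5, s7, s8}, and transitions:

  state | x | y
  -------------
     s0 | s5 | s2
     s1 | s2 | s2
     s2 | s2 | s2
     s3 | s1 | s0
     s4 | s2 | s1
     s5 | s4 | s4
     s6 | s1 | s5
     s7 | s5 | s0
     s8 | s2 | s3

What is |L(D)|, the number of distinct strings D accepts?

The useful subgraph on states {s0, s1, s3, s4, s5, s8} is acyclic, so L(D) is finite; the longest accepting path visits 6 useful states, giving maximum string length 5.
Counting accepting paths from s8 by length: 1 of length 0, 1 of length 1, 2 of length 2, 1 of length 3, 2 of length 4, 2 of length 5. Total 9.

9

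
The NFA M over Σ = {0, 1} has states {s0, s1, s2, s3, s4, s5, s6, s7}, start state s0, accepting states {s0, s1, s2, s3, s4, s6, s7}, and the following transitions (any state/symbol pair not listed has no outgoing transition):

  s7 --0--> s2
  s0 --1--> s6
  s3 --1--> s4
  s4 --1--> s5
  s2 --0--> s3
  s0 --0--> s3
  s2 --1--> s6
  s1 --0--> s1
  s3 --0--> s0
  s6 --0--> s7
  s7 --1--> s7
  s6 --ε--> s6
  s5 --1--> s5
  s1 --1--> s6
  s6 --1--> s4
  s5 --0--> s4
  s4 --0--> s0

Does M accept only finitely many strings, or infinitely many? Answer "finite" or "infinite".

infinite

State s0 is reachable from the start and can reach an accepting state, and it lies on the cycle s0 → s3 → s0.
Traversing that cycle any number of times yields accepted strings of unbounded length, so the language is infinite.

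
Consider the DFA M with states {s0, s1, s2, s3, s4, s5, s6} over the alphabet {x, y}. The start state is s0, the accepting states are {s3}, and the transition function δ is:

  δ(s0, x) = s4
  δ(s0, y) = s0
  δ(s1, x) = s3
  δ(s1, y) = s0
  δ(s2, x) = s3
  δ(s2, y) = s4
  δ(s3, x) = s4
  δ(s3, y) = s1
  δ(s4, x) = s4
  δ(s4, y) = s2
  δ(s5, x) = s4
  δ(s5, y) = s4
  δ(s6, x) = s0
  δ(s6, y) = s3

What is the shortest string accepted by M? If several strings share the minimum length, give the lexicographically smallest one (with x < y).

xyx

A breadth-first search from s0 reaches an accepting state first via the path s0 → s4 → s2 → s3 on input xyx.
No string of length < 3 is accepted (BFS exhausts all shorter strings without reaching an accepting state), and xyx is the lexicographically least accepting string of length 3.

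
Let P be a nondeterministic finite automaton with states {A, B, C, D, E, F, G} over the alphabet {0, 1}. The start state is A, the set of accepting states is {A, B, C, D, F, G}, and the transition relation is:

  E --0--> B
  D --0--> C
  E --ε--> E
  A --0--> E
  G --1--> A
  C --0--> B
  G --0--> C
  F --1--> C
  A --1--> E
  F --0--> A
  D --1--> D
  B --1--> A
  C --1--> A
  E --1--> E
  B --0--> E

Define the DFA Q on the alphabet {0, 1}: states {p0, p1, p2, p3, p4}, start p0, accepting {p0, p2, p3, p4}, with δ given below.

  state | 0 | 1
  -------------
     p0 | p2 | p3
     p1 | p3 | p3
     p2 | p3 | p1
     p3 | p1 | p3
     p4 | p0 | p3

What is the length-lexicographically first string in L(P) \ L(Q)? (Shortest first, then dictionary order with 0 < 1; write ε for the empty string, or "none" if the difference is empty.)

10

The string 10 is accepted by P but not by Q.
No shorter string lies in the difference, and 10 is the lexicographically first length-2 string in L(P) \ L(Q).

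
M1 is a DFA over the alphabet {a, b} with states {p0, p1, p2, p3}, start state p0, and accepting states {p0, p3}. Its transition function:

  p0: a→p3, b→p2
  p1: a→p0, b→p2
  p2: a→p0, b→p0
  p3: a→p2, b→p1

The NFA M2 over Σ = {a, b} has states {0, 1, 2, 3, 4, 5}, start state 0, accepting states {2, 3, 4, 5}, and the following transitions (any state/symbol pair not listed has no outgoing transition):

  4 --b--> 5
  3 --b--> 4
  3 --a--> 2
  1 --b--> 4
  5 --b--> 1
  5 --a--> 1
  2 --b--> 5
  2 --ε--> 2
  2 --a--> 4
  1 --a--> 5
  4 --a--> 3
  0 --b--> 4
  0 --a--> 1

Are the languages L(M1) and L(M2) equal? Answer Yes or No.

No

The empty string ε is accepted by M1 but rejected by M2.
So L(M1) ≠ L(M2).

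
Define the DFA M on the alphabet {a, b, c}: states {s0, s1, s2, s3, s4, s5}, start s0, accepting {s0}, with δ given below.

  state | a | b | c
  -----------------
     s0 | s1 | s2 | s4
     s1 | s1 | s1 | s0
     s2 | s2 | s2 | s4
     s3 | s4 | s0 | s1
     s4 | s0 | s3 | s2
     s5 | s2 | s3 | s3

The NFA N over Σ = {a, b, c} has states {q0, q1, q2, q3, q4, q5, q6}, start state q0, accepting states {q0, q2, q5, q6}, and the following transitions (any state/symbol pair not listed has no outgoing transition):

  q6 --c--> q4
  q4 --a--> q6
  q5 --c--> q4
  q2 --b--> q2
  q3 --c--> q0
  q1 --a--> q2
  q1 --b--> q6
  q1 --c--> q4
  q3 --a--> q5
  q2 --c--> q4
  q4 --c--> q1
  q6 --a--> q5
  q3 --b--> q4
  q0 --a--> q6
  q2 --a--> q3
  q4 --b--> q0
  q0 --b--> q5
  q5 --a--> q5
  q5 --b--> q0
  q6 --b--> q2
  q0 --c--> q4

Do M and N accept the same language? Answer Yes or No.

No

The string ac is accepted by M but rejected by N.
So L(M) ≠ L(N).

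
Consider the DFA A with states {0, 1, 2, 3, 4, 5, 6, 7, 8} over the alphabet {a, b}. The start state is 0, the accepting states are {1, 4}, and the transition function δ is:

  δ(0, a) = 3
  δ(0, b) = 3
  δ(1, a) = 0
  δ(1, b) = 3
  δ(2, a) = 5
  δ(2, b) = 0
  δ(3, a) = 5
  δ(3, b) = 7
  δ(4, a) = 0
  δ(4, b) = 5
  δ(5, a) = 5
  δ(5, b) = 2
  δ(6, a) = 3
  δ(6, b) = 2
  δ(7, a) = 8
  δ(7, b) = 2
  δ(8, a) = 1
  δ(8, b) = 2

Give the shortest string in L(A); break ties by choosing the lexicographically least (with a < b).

A breadth-first search from 0 reaches an accepting state first via the path 0 → 3 → 7 → 8 → 1 on input abaa.
No string of length < 4 is accepted (BFS exhausts all shorter strings without reaching an accepting state), and abaa is the lexicographically least accepting string of length 4.

abaa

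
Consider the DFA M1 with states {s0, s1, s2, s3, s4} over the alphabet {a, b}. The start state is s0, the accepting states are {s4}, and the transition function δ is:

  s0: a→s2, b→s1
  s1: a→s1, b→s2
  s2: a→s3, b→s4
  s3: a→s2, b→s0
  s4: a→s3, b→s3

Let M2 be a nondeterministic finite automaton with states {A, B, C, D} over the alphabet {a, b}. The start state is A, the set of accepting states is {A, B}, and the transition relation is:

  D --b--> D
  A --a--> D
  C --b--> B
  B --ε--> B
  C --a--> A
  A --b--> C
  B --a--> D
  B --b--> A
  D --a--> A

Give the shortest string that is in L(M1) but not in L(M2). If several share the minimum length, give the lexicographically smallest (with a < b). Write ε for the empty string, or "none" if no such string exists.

The string ab is accepted by M1 but not by M2.
No shorter string lies in the difference, and ab is the lexicographically first length-2 string in L(M1) \ L(M2).

ab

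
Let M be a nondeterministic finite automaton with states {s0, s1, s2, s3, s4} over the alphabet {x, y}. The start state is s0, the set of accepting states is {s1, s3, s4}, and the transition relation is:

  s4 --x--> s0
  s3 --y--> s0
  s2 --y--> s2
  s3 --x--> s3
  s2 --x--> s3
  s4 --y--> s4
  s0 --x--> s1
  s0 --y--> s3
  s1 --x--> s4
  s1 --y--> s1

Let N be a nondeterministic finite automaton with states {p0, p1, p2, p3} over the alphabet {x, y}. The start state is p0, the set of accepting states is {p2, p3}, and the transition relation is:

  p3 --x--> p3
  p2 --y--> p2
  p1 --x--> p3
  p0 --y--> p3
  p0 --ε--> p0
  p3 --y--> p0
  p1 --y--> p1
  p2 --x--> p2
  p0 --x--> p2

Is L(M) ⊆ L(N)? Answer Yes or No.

Exploring the product automaton M × N from the start pair (s0, p0), following both machines on each input symbol, reaches 6 state pairs: (s0, p0), (s1, p2), (s3, p3), (s4, p2), (s0, p2), (s3, p2).
M accepts in {s1, s3, s4} and N accepts in {p2, p3}. The reachable pairs whose M-component is accepting are (s1, p2), (s3, p3), (s4, p2), (s3, p2); in each of them the N-component is accepting too, so the product for L(M) \ L(N) (M-component accepting, N-component rejecting) has no reachable accepting pair and the difference is empty.
Hence every string in L(M) is also in L(N).

Yes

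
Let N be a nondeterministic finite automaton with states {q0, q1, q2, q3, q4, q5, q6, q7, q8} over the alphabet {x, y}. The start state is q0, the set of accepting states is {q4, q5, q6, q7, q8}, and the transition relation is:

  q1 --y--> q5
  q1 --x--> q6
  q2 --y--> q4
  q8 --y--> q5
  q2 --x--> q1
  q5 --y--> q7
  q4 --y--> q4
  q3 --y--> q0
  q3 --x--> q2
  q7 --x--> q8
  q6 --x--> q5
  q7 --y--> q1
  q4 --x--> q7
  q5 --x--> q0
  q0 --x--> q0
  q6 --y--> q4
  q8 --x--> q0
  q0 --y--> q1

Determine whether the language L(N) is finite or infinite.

State q0 is reachable from the start and can reach an accepting state, and it lies on the cycle q0 → q0.
Traversing that cycle any number of times yields accepted strings of unbounded length, so the language is infinite.

infinite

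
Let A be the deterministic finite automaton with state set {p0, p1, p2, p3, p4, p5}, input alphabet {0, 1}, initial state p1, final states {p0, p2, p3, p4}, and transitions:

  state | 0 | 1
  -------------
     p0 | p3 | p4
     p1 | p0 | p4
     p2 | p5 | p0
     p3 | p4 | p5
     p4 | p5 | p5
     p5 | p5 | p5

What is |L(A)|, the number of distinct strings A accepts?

The useful subgraph on states {p0, p1, p3, p4} is acyclic, so L(A) is finite; the longest accepting path visits 4 useful states, giving maximum string length 3.
Counting accepting paths from p1 by length: 2 of length 1, 2 of length 2, 1 of length 3. Total 5.

5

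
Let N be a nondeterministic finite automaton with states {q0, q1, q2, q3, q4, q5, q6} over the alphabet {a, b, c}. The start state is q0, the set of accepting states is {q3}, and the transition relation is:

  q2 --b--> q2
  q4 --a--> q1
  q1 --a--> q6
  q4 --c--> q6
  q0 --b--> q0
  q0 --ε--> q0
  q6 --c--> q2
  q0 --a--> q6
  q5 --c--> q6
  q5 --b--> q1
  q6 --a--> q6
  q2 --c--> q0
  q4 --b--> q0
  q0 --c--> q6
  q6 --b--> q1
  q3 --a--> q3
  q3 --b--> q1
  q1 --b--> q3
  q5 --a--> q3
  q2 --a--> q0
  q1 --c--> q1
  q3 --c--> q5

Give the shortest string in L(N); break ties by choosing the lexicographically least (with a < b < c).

A breadth-first search from q0 reaches an accepting state first via the path q0 → q6 → q1 → q3 on input abb.
No string of length < 3 is accepted (BFS exhausts all shorter strings without reaching an accepting state), and abb is the lexicographically least accepting string of length 3.

abb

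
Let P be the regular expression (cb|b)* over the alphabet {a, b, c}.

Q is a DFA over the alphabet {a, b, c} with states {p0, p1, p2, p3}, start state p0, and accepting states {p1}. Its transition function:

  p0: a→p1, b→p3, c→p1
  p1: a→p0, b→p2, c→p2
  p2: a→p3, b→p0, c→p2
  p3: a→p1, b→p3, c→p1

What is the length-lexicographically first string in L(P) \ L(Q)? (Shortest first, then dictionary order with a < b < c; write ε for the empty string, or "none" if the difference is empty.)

ε

The empty string ε is accepted by P but not by Q.
Since ε is the unique shortest string, it is the required witness.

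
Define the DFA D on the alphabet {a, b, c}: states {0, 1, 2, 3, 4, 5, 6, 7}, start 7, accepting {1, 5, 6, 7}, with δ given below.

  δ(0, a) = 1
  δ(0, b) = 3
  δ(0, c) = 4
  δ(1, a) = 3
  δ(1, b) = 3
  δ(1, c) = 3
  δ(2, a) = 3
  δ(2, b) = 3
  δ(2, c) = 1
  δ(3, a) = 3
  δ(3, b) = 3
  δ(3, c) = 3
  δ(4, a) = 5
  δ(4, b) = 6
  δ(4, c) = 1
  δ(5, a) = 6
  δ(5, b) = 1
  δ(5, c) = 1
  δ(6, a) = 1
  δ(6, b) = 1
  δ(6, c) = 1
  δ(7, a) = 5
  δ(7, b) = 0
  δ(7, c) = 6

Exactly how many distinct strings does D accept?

The useful subgraph on states {0, 1, 4, 5, 6, 7} is acyclic, so L(D) is finite; the longest accepting path visits 6 useful states, giving maximum string length 5.
Counting accepting paths from 7 by length: 1 of length 0, 2 of length 1, 7 of length 2, 6 of length 3, 6 of length 4, 3 of length 5. Total 25.

25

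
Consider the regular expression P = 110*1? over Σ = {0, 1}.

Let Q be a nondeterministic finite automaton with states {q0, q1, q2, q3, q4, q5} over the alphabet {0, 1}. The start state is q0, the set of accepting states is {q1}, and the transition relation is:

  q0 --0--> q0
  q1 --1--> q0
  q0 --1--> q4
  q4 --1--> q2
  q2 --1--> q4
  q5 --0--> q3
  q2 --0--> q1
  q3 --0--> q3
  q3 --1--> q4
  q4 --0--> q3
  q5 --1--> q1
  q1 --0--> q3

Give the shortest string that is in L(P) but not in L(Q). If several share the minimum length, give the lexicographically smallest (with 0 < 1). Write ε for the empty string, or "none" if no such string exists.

The string 11 is accepted by P but not by Q.
No shorter string lies in the difference, and 11 is the lexicographically first length-2 string in L(P) \ L(Q).

11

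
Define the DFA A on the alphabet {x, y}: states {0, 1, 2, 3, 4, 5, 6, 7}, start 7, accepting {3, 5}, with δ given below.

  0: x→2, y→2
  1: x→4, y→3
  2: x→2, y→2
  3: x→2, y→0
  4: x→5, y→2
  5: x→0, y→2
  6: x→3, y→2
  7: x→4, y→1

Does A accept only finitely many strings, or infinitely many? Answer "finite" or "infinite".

The useful states (reachable from 7 and able to reach an accepting state) are {1, 3, 4, 5, 7}.
Restricted to these states the transition graph has no cycle, so every accepting path has bounded length and L is finite.

finite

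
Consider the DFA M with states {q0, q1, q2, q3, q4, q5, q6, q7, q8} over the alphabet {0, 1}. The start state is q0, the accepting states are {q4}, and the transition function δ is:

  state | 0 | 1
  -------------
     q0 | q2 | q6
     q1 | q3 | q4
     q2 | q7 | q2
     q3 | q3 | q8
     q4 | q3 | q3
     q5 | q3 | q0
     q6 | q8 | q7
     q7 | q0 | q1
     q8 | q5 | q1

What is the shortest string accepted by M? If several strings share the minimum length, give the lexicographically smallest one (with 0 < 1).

0011

A breadth-first search from q0 reaches an accepting state first via the path q0 → q2 → q7 → q1 → q4 on input 0011.
No string of length < 4 is accepted (BFS exhausts all shorter strings without reaching an accepting state), and 0011 is the lexicographically least accepting string of length 4.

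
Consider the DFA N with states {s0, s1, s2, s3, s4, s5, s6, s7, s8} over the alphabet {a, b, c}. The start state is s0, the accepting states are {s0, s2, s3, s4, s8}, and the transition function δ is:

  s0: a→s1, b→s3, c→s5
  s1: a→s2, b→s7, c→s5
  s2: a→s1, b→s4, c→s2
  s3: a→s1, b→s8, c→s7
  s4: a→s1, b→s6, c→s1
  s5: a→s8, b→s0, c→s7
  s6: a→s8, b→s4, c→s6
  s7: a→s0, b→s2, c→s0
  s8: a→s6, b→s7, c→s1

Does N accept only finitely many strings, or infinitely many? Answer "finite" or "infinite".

State s1 is reachable from the start and can reach an accepting state, and it lies on the cycle s1 → s2 → s1.
Traversing that cycle any number of times yields accepted strings of unbounded length, so the language is infinite.

infinite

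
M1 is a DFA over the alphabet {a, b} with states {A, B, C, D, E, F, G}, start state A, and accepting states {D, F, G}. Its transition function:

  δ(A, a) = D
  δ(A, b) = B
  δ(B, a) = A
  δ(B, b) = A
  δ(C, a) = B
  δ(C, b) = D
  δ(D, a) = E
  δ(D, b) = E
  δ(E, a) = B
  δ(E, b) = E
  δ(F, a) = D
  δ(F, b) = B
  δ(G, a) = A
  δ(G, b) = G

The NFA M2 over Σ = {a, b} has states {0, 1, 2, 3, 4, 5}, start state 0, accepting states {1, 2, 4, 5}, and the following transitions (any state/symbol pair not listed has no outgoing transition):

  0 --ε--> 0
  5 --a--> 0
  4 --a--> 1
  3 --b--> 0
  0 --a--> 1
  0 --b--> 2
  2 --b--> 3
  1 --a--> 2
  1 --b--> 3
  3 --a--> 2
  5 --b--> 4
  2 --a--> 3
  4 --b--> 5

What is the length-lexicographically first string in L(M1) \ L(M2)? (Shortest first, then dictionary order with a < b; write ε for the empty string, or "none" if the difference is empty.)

The string aaaaa is accepted by M1 but not by M2.
No shorter string lies in the difference, and aaaaa is the lexicographically first length-5 string in L(M1) \ L(M2).

aaaaa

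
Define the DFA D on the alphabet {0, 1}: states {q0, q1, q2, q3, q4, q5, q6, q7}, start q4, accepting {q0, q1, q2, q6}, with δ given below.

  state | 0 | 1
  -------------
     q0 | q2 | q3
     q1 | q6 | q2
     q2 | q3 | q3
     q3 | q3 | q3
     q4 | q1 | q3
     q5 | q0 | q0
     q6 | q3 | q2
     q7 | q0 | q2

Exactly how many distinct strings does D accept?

The useful subgraph on states {q1, q2, q4, q6} is acyclic, so L(D) is finite; the longest accepting path visits 4 useful states, giving maximum string length 3.
Counting accepting paths from q4 by length: 1 of length 1, 2 of length 2, 1 of length 3. Total 4.

4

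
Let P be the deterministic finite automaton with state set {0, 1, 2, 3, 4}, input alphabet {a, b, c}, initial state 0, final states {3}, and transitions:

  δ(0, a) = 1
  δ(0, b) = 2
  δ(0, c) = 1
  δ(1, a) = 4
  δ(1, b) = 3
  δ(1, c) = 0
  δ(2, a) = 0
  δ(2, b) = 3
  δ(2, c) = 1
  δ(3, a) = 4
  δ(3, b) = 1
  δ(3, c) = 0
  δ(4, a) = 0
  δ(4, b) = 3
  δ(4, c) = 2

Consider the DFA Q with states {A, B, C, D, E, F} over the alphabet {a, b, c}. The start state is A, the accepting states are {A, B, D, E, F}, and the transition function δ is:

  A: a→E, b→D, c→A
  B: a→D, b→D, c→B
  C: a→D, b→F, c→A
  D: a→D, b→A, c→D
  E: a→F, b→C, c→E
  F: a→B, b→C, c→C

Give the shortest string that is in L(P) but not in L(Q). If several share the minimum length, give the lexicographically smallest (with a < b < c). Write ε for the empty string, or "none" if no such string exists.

The string ab is accepted by P but not by Q.
No shorter string lies in the difference, and ab is the lexicographically first length-2 string in L(P) \ L(Q).

ab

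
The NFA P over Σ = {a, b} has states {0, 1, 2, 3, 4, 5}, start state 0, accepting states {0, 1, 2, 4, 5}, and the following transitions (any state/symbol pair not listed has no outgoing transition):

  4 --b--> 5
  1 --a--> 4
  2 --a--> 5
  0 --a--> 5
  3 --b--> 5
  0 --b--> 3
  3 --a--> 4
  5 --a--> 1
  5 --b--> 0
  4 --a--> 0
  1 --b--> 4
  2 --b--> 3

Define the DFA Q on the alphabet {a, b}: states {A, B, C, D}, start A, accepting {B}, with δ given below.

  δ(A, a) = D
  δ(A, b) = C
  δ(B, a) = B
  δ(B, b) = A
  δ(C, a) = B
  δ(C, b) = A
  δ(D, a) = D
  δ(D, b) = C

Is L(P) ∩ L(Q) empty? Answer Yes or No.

The string ba is accepted by both P and Q.
Hence L(P) ∩ L(Q) ≠ ∅.

No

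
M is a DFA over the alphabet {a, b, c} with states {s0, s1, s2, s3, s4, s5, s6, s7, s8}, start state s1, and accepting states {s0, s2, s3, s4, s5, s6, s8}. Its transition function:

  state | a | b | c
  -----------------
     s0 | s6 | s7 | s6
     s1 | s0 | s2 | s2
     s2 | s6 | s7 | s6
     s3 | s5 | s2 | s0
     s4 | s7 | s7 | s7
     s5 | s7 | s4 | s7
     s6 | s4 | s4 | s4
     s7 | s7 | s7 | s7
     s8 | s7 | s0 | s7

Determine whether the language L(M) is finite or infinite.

finite

The useful states (reachable from s1 and able to reach an accepting state) are {s0, s1, s2, s4, s6}.
Restricted to these states the transition graph has no cycle, so every accepting path has bounded length and L is finite.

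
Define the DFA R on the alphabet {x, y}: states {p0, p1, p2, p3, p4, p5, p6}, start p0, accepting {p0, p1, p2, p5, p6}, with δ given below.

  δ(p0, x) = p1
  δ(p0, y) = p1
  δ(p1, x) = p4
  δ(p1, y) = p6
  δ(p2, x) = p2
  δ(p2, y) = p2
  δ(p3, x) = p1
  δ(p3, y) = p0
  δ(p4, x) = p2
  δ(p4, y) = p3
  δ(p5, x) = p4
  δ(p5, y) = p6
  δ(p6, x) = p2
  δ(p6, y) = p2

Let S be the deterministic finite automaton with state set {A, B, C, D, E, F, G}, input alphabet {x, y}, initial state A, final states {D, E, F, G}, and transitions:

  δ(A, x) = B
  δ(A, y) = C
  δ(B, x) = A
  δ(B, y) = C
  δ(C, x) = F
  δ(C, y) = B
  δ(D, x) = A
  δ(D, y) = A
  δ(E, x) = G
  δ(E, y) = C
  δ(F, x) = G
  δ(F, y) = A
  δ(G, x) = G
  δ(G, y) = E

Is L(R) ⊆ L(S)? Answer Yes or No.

The empty string ε is in L(R) but not in L(S).
So L(R) ⊄ L(S).

No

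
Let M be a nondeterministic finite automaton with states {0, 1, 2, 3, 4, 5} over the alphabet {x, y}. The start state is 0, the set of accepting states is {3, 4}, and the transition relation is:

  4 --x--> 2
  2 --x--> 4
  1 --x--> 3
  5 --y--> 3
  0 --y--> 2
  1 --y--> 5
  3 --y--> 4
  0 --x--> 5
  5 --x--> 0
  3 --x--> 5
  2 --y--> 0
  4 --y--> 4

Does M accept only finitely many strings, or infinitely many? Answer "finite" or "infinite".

infinite

State 0 is reachable from the start and can reach an accepting state, and it lies on the cycle 0 → 2 → 0.
Traversing that cycle any number of times yields accepted strings of unbounded length, so the language is infinite.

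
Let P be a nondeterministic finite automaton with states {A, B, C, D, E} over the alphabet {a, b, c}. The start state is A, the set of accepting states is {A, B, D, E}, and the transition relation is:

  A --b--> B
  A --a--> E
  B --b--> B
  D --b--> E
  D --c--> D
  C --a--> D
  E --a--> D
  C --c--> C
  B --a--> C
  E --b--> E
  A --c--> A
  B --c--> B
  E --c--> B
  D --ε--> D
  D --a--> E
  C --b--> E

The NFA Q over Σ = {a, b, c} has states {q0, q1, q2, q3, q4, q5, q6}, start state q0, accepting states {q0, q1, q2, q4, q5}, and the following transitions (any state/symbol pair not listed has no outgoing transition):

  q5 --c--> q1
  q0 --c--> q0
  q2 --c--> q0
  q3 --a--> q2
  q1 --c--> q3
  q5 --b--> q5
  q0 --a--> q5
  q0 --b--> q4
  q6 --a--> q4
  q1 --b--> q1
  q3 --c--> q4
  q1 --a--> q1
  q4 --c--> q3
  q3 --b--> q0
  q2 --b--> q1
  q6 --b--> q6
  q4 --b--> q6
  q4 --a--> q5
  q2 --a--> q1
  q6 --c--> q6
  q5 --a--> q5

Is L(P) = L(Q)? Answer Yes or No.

No

The string bb is accepted by P but rejected by Q.
So L(P) ≠ L(Q).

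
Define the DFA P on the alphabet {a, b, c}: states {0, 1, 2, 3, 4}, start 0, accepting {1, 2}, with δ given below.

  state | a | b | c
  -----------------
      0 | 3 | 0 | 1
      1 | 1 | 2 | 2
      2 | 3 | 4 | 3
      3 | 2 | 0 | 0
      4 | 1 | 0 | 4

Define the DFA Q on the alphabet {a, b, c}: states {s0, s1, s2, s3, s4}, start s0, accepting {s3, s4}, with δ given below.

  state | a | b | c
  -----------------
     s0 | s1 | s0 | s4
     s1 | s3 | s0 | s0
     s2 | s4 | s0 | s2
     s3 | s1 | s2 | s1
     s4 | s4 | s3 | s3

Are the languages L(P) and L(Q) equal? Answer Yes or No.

Exploring the product automaton P × Q from the start pair (0, s0), following both machines on each input symbol, reaches 5 state pairs: (0, s0), (3, s1), (1, s4), (2, s3), (4, s2).
P accepts in {1, 2} and Q accepts in {s3, s4}. In every reachable pair the two components are either both accepting — (1, s4), (2, s3) — or both non-accepting, so no string is accepted by exactly one of the machines: L(P) \ L(Q) and L(Q) \ L(P) are both empty.
Hence every string is accepted by P iff it is accepted by Q, and the two languages coincide.

Yes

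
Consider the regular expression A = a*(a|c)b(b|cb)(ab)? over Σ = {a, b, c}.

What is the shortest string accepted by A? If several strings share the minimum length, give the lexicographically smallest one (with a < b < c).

By inspection of the expression, no string of length less than 3 matches, and abb is the lexicographically first match of length 3.

abb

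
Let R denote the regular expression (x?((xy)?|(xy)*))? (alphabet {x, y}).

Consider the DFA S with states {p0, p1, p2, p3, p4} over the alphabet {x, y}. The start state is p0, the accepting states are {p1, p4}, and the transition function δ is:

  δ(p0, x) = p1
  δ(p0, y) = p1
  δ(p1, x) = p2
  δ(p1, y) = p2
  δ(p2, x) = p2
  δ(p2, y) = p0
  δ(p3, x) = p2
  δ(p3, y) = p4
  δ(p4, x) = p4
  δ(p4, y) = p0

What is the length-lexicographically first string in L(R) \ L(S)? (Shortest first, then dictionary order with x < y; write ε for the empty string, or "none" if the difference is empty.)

ε

The empty string ε is accepted by R but not by S.
Since ε is the unique shortest string, it is the required witness.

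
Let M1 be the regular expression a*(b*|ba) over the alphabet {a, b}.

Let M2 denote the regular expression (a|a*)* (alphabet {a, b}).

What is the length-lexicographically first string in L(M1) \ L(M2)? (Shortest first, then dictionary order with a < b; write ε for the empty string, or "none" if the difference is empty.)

b

The string b is accepted by M1 but not by M2.
No shorter string lies in the difference, and b is the lexicographically first length-1 string in L(M1) \ L(M2).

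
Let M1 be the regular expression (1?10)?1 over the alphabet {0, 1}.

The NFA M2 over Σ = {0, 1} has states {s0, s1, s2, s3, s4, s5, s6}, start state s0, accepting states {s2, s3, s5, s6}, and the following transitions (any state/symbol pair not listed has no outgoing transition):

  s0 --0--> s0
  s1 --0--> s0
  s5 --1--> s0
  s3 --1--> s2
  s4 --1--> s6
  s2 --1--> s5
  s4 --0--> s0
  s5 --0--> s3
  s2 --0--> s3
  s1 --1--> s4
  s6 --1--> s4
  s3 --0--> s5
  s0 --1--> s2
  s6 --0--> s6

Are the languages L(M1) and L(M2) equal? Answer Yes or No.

No

The string 01 is accepted by M2 but rejected by M1.
So L(M1) ≠ L(M2).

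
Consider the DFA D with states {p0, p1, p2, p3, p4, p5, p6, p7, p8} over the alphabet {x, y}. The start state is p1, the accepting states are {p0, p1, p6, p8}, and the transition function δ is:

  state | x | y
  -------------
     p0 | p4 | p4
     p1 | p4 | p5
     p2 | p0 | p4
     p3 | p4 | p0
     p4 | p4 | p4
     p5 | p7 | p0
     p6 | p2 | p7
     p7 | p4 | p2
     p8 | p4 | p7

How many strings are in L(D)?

The useful subgraph on states {p0, p1, p2, p5, p7} is acyclic, so L(D) is finite; the longest accepting path visits 5 useful states, giving maximum string length 4.
Counting accepting paths from p1 by length: 1 of length 0, 1 of length 2, 1 of length 4. Total 3.

3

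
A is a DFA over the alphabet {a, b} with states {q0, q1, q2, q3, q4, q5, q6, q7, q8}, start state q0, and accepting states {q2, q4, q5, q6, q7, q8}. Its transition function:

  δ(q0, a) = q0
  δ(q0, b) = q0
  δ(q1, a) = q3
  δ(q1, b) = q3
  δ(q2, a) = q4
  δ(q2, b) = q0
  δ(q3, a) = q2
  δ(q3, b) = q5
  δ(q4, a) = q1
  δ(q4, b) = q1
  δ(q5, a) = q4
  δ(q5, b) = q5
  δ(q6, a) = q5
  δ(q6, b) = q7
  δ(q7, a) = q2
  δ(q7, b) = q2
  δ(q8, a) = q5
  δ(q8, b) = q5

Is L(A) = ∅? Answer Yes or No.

Yes

The states reachable from the start state are {q0}.
None of the accepting states {q2, q4, q5, q6, q7, q8} is reachable, so no string is accepted and L(A) = ∅.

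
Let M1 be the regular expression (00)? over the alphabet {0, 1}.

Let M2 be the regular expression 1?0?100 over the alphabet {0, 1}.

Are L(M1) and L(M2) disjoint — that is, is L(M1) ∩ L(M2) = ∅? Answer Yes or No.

Converting the expression M1 to a DFA (subset construction, then merging equivalent states) gives the minimal DFA with states {r0, r1, r2, r3}, start state r0, accepting states {r0, r3} and transitions r0: 0→r1, 1→r2; r1: 0→r3, 1→r2; r2: 0→r2, 1→r2; r3: 0→r2, 1→r2.
Converting the expression M2 to a DFA (subset construction, then merging equivalent states) gives the minimal DFA with states {t0, t1, t2, t3, t4, t5, t6, t7}, start state t0, accepting states {t7} and transitions t0: 0→t1, 1→t2; t1: 0→t3, 1→t4; t2: 0→t5, 1→t4; t3: 0→t3, 1→t3; t4: 0→t6, 1→t3; t5: 0→t7, 1→t4; t6: 0→t7, 1→t3; t7: 0→t3, 1→t3.
Exploring the product automaton M1 × M2 from the start pair (r0, t0), following both machines on each input symbol, reaches 9 state pairs: (r0, t0), (r1, t1), (r2, t2), (r3, t3), (r2, t4), (r2, t5), (r2, t3), (r2, t6), (r2, t7).
M1 accepts in {r0, r3} and M2 accepts in {t7}; no reachable pair has both components accepting, so no string drives both machines to acceptance simultaneously and L(M1) ∩ L(M2) = ∅.
So no string is accepted by both, and the intersection is empty.

Yes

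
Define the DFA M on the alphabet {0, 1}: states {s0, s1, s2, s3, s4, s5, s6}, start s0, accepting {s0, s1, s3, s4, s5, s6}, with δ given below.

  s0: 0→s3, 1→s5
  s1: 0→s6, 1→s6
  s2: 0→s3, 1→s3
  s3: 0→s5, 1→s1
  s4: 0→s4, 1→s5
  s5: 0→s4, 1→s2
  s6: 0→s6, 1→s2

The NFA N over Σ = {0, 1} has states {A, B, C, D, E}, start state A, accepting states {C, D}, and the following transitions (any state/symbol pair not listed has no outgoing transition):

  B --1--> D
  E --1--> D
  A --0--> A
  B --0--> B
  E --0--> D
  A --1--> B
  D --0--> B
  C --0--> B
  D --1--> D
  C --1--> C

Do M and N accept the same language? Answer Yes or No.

The empty string ε is accepted by M but rejected by N.
So L(M) ≠ L(N).

No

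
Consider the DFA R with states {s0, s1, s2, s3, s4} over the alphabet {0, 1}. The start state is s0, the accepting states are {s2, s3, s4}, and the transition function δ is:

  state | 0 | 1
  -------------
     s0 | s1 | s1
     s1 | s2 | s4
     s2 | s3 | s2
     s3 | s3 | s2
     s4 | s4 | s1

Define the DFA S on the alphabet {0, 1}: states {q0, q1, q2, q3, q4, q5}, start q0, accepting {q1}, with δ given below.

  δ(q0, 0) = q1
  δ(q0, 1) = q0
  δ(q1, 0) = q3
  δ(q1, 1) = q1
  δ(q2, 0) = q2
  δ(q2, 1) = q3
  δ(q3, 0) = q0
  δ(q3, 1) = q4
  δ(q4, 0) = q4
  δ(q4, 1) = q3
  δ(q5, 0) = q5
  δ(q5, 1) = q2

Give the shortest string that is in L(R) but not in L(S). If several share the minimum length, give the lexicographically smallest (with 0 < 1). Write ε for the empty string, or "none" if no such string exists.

The string 00 is accepted by R but not by S.
No shorter string lies in the difference, and 00 is the lexicographically first length-2 string in L(R) \ L(S).

00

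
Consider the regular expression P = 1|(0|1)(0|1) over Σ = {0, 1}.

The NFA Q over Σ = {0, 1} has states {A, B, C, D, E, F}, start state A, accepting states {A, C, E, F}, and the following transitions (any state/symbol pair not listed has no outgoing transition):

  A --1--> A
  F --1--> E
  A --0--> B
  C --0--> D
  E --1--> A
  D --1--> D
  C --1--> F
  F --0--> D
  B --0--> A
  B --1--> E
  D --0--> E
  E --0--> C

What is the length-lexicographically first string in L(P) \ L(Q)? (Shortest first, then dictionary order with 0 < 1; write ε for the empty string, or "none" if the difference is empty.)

10

The string 10 is accepted by P but not by Q.
No shorter string lies in the difference, and 10 is the lexicographically first length-2 string in L(P) \ L(Q).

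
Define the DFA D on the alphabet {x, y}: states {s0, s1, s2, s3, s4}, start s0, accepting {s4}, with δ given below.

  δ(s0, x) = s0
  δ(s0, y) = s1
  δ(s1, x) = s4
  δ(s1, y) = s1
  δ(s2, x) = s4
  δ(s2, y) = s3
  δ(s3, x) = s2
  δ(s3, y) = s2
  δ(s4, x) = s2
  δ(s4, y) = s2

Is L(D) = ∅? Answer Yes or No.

The string yx is accepted: the run s0 → s1 → s4 ends in the accepting state s4.
Since at least one string is accepted, L(D) is not empty.

No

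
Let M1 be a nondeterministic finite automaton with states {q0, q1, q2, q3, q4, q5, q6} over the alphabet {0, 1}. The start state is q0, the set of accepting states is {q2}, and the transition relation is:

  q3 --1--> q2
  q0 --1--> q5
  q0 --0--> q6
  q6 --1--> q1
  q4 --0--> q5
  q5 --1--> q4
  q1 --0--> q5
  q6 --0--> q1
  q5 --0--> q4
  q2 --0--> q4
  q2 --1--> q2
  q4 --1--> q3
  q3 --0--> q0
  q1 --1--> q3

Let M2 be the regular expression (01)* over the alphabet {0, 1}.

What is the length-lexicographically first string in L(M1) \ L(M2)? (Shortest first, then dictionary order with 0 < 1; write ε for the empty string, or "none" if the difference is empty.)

0011

The string 0011 is accepted by M1 but not by M2.
No shorter string lies in the difference, and 0011 is the lexicographically first length-4 string in L(M1) \ L(M2).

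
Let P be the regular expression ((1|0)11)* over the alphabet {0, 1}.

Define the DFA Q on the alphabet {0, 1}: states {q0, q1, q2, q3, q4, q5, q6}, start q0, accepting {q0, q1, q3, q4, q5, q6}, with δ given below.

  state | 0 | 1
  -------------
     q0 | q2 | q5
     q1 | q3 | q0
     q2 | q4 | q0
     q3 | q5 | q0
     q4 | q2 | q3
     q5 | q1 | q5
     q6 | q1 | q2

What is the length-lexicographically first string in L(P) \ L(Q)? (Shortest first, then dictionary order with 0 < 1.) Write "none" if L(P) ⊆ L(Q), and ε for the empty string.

none

Converting the expression P to a DFA (subset construction, then merging equivalent states) gives the minimal DFA with states {p0, p1, p2, p3}, start state p0, accepting states {p0} and transitions p0: 0→p1, 1→p1; p1: 0→p2, 1→p3; p2: 0→p2, 1→p2; p3: 0→p2, 1→p0.
Exploring the product automaton P × Q from the start pair (p0, q0), following both machines on each input symbol, reaches 13 state pairs: (p0, q0), (p1, q2), (p1, q5), (p2, q4), (p3, q0), (p2, q1), (p3, q5), (p2, q2), (p2, q3), (p0, q5), (p2, q0), (p2, q5), (p1, q1).
P accepts in {p0} and Q accepts in {q0, q1, q3, q4, q5, q6}. The reachable pairs whose P-component is accepting are (p0, q0), (p0, q5); in each of them the Q-component is accepting too, so the product for L(P) \ L(Q) (P-component accepting, Q-component rejecting) has no reachable accepting pair and the difference is empty.
So every string accepted by P is also accepted by Q: L(P) \ L(Q) = ∅ and there is no such string.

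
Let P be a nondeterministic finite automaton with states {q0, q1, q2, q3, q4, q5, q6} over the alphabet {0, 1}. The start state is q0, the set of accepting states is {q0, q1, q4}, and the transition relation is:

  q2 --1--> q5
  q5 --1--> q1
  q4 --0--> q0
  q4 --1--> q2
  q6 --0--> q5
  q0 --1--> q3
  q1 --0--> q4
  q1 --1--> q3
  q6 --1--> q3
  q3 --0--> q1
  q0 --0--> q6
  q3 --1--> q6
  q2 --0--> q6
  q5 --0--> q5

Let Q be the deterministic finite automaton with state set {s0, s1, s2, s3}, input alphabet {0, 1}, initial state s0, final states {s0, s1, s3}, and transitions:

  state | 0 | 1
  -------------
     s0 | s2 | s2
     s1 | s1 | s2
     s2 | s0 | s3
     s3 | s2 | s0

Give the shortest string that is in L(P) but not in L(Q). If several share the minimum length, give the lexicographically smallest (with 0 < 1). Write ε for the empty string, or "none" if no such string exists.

001

The string 001 is accepted by P but not by Q.
No shorter string lies in the difference, and 001 is the lexicographically first length-3 string in L(P) \ L(Q).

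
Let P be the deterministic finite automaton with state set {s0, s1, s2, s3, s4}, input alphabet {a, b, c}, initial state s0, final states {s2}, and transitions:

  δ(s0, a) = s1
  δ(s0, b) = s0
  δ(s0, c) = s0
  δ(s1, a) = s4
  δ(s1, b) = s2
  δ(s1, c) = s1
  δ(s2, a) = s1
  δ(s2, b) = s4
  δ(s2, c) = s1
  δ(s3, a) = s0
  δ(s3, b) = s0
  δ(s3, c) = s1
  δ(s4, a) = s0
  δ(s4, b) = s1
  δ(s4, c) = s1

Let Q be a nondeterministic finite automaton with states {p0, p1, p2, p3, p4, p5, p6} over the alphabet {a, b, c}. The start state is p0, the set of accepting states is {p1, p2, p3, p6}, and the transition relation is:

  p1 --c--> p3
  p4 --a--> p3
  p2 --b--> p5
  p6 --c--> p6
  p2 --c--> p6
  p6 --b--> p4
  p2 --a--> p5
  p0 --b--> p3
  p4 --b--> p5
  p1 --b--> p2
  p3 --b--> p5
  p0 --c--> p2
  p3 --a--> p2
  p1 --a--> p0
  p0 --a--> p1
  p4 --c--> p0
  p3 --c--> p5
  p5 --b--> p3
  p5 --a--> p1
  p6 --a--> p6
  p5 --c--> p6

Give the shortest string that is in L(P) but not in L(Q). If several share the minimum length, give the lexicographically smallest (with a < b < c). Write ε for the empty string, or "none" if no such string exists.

acb

The string acb is accepted by P but not by Q.
No shorter string lies in the difference, and acb is the lexicographically first length-3 string in L(P) \ L(Q).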